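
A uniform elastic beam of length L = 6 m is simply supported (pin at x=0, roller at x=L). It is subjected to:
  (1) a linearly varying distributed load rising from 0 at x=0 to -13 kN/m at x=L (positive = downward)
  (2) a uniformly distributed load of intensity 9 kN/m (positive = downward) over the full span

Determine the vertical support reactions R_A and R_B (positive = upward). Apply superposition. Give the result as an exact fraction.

R_A = 14 kN, R_B = 1 kN

Load 1 — triangular load w₀=-13 kN/m (0→w₀ over full span):
  R_A = w₀L/6 = (-13)·6/6 = -13 kN
  R_B = w₀L/3 = (-13)·6/3 = -26 kN
Load 2 — uniform load w=9 kN/m over full span:
  R_A = wL/2 = 9·6/2 = 27 kN
  R_B = wL/2 = 9·6/2 = 27 kN
Superposition: R_A = 14 kN, R_B = 1 kN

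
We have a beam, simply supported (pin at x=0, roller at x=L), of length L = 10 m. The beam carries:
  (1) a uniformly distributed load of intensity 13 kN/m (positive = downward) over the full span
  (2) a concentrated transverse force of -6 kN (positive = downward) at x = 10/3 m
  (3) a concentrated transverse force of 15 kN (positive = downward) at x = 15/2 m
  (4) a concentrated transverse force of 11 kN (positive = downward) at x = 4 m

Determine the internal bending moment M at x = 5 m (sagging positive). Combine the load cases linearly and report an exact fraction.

M(5) = 773/4 kN·m

Load 1 — uniform load w=13 kN/m over full span:
  M_1 = wx(L-x)/2 = 13·5·(10-5)/2 = 325/2 kN·m
Load 2 — point force P=-6 kN at a=10/3 m (b=L-a=20/3):
  M_2 = Pa(L-x)/L  [x>a] = (-6)·(10/3)·(10-5)/10 = -10 kN·m
Load 3 — point force P=15 kN at a=15/2 m (b=L-a=5/2):
  M_3 = Pbx/L  [x≤a] = 15·(5/2)·5/10 = 75/4 kN·m
Load 4 — point force P=11 kN at a=4 m (b=L-a=6):
  M_4 = Pa(L-x)/L  [x>a] = 11·4·(10-5)/10 = 22 kN·m
Superposition: M = Σ M_i = 773/4 kN·m ≈ 193.250000 kN·m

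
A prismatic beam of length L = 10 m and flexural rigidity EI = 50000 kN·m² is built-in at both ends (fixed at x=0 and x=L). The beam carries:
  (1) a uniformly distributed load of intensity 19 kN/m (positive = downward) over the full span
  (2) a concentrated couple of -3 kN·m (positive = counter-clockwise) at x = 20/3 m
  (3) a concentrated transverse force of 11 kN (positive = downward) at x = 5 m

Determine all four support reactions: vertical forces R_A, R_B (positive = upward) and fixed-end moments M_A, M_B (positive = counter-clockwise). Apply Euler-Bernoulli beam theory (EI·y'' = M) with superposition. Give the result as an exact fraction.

R_A = 1001/10 kN, M_A = 2053/12 kN·m, R_B = 1009/10 kN, M_B = -2065/12 kN·m

Load 1 — uniform load w=19 kN/m over full span:
  R_A = wL/2 = 19·10/2 = 95 kN
  M_A = wL²/12 = 19·10²/12 = 475/3 kN·m
  R_B = wL/2 = 19·10/2 = 95 kN
  M_B = -wL²/12 = -19·10²/12 = -475/3 kN·m
Load 2 — applied couple M₀=-3 kN·m at a=20/3 m (b=L-a=10/3):
  R_A = 6M₀ab/L³ = 6·(-3)·(20/3)·(10/3)/10³ = -2/5 kN
  M_A = M₀b(2a-b)/L² = (-3)·(10/3)·(2·(20/3)-(10/3))/10² = -1 kN·m
  R_B = -6M₀ab/L³ = -6·(-3)·(20/3)·(10/3)/10³ = 2/5 kN
  M_B = M₀a(2b-a)/L² = (-3)·(20/3)·(2·(10/3)-(20/3))/10² = 0 kN·m
Load 3 — point force P=11 kN at a=5 m (b=L-a=5):
  R_A = Pb²(3a+b)/L³ = 11·5²·(3·5+5)/10³ = 11/2 kN
  M_A = Pab²/L² = 11·5·5²/10² = 55/4 kN·m
  R_B = Pa²(a+3b)/L³ = 11·5²·(5+3·5)/10³ = 11/2 kN
  M_B = -Pa²b/L² = -11·5²·5/10² = -55/4 kN·m
Superposition: R_A = 1001/10 kN, M_A = 2053/12 kN·m, R_B = 1009/10 kN, M_B = -2065/12 kN·m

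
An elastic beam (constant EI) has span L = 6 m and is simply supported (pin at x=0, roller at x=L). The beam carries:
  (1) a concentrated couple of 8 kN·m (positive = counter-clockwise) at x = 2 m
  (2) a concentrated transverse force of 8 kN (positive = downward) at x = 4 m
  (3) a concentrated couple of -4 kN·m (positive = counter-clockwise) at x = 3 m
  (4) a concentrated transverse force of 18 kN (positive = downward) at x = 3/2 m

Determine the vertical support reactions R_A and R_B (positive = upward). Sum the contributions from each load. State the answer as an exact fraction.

Load 1 — applied couple M₀=8 kN·m at a=2 m (b=L-a=4):
  R_A = M₀/L = 8/6 = 4/3 kN
  R_B = -M₀/L = -8/6 = -4/3 kN
Load 2 — point force P=8 kN at a=4 m (b=L-a=2):
  R_A = Pb/L = 8·2/6 = 8/3 kN
  R_B = Pa/L = 8·4/6 = 16/3 kN
Load 3 — applied couple M₀=-4 kN·m at a=3 m (b=L-a=3):
  R_A = M₀/L = (-4)/6 = -2/3 kN
  R_B = -M₀/L = -(-4)/6 = 2/3 kN
Load 4 — point force P=18 kN at a=3/2 m (b=L-a=9/2):
  R_A = Pb/L = 18·(9/2)/6 = 27/2 kN
  R_B = Pa/L = 18·(3/2)/6 = 9/2 kN
Superposition: R_A = 101/6 kN, R_B = 55/6 kN

R_A = 101/6 kN, R_B = 55/6 kN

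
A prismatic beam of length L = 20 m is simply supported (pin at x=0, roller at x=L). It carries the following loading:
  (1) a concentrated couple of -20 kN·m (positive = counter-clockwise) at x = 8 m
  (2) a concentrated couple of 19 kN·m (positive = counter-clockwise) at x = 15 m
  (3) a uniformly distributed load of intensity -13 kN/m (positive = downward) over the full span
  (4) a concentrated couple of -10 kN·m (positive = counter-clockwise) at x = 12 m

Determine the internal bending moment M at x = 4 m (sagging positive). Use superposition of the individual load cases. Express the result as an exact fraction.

M(4) = -2091/5 kN·m

Load 1 — applied couple M₀=-20 kN·m at a=8 m (b=L-a=12):
  M_1 = M₀x/L  [x≤a] = (-20)·4/20 = -4 kN·m
Load 2 — applied couple M₀=19 kN·m at a=15 m (b=L-a=5):
  M_2 = M₀x/L  [x≤a] = 19·4/20 = 19/5 kN·m
Load 3 — uniform load w=-13 kN/m over full span:
  M_3 = wx(L-x)/2 = (-13)·4·(20-4)/2 = -416 kN·m
Load 4 — applied couple M₀=-10 kN·m at a=12 m (b=L-a=8):
  M_4 = M₀x/L  [x≤a] = (-10)·4/20 = -2 kN·m
Superposition: M = Σ M_i = -2091/5 kN·m ≈ -418.200000 kN·m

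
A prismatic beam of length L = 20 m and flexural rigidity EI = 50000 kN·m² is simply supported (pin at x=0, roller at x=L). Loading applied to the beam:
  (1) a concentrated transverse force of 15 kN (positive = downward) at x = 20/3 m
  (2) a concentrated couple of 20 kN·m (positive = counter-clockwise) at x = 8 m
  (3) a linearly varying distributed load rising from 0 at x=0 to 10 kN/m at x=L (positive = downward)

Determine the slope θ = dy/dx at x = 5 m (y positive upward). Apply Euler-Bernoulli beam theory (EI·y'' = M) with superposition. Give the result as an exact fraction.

θ(5) = -595921/21600000 rad

Load 1 — point force P=15 kN at a=20/3 m (b=L-a=40/3):
  θ_1 = -Pb(L²-b²-3x²)/(6LEI)  [x≤a] = -15·(40/3)·(20²-(40/3)²-3·5²)/(6·20·50000) = -53/10800 rad
Load 2 — applied couple M₀=20 kN·m at a=8 m (b=L-a=12):
  θ_2 = (M₀x²/(2L)+C₁)/EI  [x≤a] with C₁=M₀(3b²-L²)/(6L)=16/3 = (20·5²/(2·20)+(16/3))/50000 = 107/300000 rad
Load 3 — triangular load w₀=10 kN/m (0→w₀ over full span):
  θ_3 = -w₀(7L⁴-30L²x²+15x⁴)/(360LEI) = -10·(7·20⁴-30·20²·5²+15·5⁴)/(360·20·50000) = -1327/57600 rad
Superposition: θ = Σ θ_i = -595921/21600000 rad ≈ -0.027589 rad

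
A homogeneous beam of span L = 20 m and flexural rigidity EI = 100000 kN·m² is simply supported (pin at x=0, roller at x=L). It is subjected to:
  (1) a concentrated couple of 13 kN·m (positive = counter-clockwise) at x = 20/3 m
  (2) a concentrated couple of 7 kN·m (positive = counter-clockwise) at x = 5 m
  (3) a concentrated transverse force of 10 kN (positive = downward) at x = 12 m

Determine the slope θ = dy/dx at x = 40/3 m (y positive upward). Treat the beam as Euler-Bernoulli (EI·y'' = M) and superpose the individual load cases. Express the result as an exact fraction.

θ(40/3) = 2329/2400000 rad

Load 1 — applied couple M₀=13 kN·m at a=20/3 m (b=L-a=40/3):
  θ_1 = (M₀x²/(2L)-M₀(x-a)+C₁)/EI  [x>a] with C₁=M₀(3b²-L²)/(6L)=130/9 = (13·(40/3)²/(2·20)-13·((40/3)-(20/3))+(130/9))/100000 = -13/90000 rad
Load 2 — applied couple M₀=7 kN·m at a=5 m (b=L-a=15):
  θ_2 = (M₀x²/(2L)-M₀(x-a)+C₁)/EI  [x>a] with C₁=M₀(3b²-L²)/(6L)=385/24 = (7·(40/3)²/(2·20)-7·((40/3)-5)+(385/24))/100000 = -161/1440000 rad
Load 3 — point force P=10 kN at a=12 m (b=L-a=8):
  θ_3 = -Pa(2L²-6Lx+3x²+a²)/(6LEI)  [x>a] = -10·12·(2·20²-6·20·(40/3)+3·(40/3)²+12²)/(6·20·100000) = 23/18750 rad
Superposition: θ = Σ θ_i = 2329/2400000 rad ≈ 0.000970 rad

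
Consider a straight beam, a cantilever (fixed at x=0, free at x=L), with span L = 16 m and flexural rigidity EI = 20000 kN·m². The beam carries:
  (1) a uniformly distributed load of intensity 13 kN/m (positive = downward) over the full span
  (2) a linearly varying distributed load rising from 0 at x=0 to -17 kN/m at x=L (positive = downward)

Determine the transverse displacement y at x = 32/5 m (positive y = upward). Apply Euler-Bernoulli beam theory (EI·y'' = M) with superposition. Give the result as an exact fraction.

y(32/5) = -2983936/29296875 m

Load 1 — uniform load w=13 kN/m over full span:
  y_1 = -wx²(x²-4Lx+6L²)/(24EI) = -13·(32/5)²·((32/5)²-4·16·(32/5)+6·16²)/(24·20000) = -505856/390625 m
Load 2 — triangular load w₀=-17 kN/m (0→w₀ over full span):
  y_2 = (w₀Lx³/12-w₀L²x²/6-w₀x⁵/(120L))/EI = ((-17)·16·(32/5)³/12-(-17)·16²·(32/5)²/6-(-17)·(32/5)⁵/(120·16))/20000 = 34955264/29296875 m
Superposition: y = Σ y_i = -2983936/29296875 m ≈ -0.101852 m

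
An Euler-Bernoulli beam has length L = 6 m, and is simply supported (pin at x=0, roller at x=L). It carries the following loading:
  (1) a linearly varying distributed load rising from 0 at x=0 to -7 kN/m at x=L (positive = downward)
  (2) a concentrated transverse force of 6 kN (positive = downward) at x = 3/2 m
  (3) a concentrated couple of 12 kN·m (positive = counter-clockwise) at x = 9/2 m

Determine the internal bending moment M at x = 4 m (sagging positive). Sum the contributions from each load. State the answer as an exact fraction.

M(4) = -41/9 kN·m

Load 1 — triangular load w₀=-7 kN/m (0→w₀ over full span):
  M_1 = w₀Lx/6 - w₀x³/(6L) = (-7)·6·4/6 - (-7)·4³/(6·6) = -140/9 kN·m
Load 2 — point force P=6 kN at a=3/2 m (b=L-a=9/2):
  M_2 = Pa(L-x)/L  [x>a] = 6·(3/2)·(6-4)/6 = 3 kN·m
Load 3 — applied couple M₀=12 kN·m at a=9/2 m (b=L-a=3/2):
  M_3 = M₀x/L  [x≤a] = 12·4/6 = 8 kN·m
Superposition: M = Σ M_i = -41/9 kN·m ≈ -4.555556 kN·m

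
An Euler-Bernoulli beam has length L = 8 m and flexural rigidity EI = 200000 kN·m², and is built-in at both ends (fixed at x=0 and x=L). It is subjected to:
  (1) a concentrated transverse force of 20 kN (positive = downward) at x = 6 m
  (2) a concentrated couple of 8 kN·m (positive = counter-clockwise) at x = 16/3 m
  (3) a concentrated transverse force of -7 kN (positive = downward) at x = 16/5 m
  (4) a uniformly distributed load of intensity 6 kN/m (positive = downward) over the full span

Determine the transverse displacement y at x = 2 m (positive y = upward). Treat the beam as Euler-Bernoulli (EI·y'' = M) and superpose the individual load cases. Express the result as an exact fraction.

y(2) = -18139/90000000 m

Load 1 — point force P=20 kN at a=6 m (b=L-a=2):
  y_1 = -Pb²x²(3aL-(3a+b)x)/(6L³EI)  [x≤a] = -20·2²·2²·(3·6·8-(3·6+2)·2)/(6·8³·200000) = -13/240000 m
Load 2 — applied couple M₀=8 kN·m at a=16/3 m (b=L-a=8/3):
  y_2 = (R_Ax³/6 - M_Ax²/2)/EI  [x≤a] with R_A=4/3, M_A=8/3 = ((4/3)·2³/6 - (8/3)·2²/2)/200000 = -1/56250 m
Load 3 — point force P=-7 kN at a=16/5 m (b=L-a=24/5):
  y_3 = -Pb²x²(3aL-(3a+b)x)/(6L³EI)  [x≤a] = -(-7)·(24/5)²·2²·(3·(16/5)·8-(3·(16/5)+(24/5))·2)/(6·8³·200000) = 63/1250000 m
Load 4 — uniform load w=6 kN/m over full span:
  y_4 = -wx²(L-x)²/(24EI) = -6·2²·(8-2)²/(24·200000) = -9/50000 m
Superposition: y = Σ y_i = -18139/90000000 m ≈ -0.000202 m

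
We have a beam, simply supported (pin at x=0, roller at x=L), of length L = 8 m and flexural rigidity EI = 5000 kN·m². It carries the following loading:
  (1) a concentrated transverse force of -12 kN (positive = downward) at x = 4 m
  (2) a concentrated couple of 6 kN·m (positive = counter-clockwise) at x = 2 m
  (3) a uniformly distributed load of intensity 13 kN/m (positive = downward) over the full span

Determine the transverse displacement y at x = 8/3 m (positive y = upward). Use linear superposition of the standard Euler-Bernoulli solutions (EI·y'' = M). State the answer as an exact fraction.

y(8/3) = -2903/30375 m

Load 1 — point force P=-12 kN at a=4 m (b=L-a=4):
  y_1 = -Pbx(L²-b²-x²)/(6LEI)  [x≤a] = -(-12)·4·(8/3)·(8²-4²-(8/3)²)/(6·8·5000) = 368/16875 m
Load 2 — applied couple M₀=6 kN·m at a=2 m (b=L-a=6):
  y_2 = (M₀x³/(6L)-M₀(x-a)²/2+C₁x)/EI  [x>a] with C₁=M₀(3b²-L²)/(6L)=11/2 = (6·(8/3)³/(6·8)-6·((8/3)-2)²/2+(11/2)·(8/3))/5000 = 53/16875 m
Load 3 — uniform load w=13 kN/m over full span:
  y_3 = -wx(L³-2Lx²+x³)/(24EI) = -13·(8/3)·(8³-2·8·(8/3)²+(8/3)³)/(24·5000) = -18304/151875 m
Superposition: y = Σ y_i = -2903/30375 m ≈ -0.095572 m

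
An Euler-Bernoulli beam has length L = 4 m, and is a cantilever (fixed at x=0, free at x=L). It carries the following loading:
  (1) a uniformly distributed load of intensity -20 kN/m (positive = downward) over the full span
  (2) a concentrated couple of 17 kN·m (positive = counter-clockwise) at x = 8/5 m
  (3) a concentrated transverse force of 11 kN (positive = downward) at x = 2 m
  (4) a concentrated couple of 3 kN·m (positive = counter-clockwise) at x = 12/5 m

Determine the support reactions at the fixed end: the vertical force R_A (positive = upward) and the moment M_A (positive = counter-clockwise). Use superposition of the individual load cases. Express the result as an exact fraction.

R_A = -69 kN, M_A = -158 kN·m

Load 1 — uniform load w=-20 kN/m over full span:
  R_A = wL = (-20)·4 = -80 kN
  M_A = wL²/2 = (-20)·4²/2 = -160 kN·m
Load 2 — applied couple M₀=17 kN·m at a=8/5 m (b=L-a=12/5):
  R_A = 0 kN
  M_A = -M₀ = -17 kN·m
Load 3 — point force P=11 kN at a=2 m (b=L-a=2):
  R_A = P = 11 kN
  M_A = Pa = 11·2 = 22 kN·m
Load 4 — applied couple M₀=3 kN·m at a=12/5 m (b=L-a=8/5):
  R_A = 0 kN
  M_A = -M₀ = -3 kN·m
Superposition: R_A = -69 kN, M_A = -158 kN·m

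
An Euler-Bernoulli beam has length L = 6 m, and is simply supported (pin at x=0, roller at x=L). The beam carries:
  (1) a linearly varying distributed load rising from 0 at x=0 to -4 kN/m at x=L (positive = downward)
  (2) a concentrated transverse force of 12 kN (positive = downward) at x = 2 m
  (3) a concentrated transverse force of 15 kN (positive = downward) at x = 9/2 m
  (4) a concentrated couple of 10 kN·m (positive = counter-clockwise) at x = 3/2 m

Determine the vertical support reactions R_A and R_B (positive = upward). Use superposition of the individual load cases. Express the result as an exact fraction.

R_A = 113/12 kN, R_B = 67/12 kN

Load 1 — triangular load w₀=-4 kN/m (0→w₀ over full span):
  R_A = w₀L/6 = (-4)·6/6 = -4 kN
  R_B = w₀L/3 = (-4)·6/3 = -8 kN
Load 2 — point force P=12 kN at a=2 m (b=L-a=4):
  R_A = Pb/L = 12·4/6 = 8 kN
  R_B = Pa/L = 12·2/6 = 4 kN
Load 3 — point force P=15 kN at a=9/2 m (b=L-a=3/2):
  R_A = Pb/L = 15·(3/2)/6 = 15/4 kN
  R_B = Pa/L = 15·(9/2)/6 = 45/4 kN
Load 4 — applied couple M₀=10 kN·m at a=3/2 m (b=L-a=9/2):
  R_A = M₀/L = 10/6 = 5/3 kN
  R_B = -M₀/L = -10/6 = -5/3 kN
Superposition: R_A = 113/12 kN, R_B = 67/12 kN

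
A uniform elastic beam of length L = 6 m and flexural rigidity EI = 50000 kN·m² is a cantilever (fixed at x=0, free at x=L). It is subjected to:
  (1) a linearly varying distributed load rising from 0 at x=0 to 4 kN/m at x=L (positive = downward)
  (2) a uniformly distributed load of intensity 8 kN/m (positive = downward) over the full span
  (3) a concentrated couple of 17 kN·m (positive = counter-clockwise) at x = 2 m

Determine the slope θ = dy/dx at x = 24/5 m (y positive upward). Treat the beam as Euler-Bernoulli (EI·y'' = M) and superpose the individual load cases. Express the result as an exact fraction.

Load 1 — triangular load w₀=4 kN/m (0→w₀ over full span):
  θ_1 = (w₀Lx²/4-w₀L²x/3-w₀x⁴/(24L))/EI = (4·6·(24/5)²/4-4·6²·(24/5)/3-4·(24/5)⁴/(24·6))/50000 = -4176/1953125 rad
Load 2 — uniform load w=8 kN/m over full span:
  θ_2 = -wx(x²-3Lx+3L²)/(6EI) = -8·(24/5)·((24/5)²-3·6·(24/5)+3·6²)/(6·50000) = -2232/390625 rad
Load 3 — applied couple M₀=17 kN·m at a=2 m (b=L-a=4):
  θ_3 = M₀a/EI  [x>a] = 17·2/50000 = 17/25000 rad
Superposition: θ = Σ θ_i = -112063/15625000 rad ≈ -0.007172 rad

θ(24/5) = -112063/15625000 rad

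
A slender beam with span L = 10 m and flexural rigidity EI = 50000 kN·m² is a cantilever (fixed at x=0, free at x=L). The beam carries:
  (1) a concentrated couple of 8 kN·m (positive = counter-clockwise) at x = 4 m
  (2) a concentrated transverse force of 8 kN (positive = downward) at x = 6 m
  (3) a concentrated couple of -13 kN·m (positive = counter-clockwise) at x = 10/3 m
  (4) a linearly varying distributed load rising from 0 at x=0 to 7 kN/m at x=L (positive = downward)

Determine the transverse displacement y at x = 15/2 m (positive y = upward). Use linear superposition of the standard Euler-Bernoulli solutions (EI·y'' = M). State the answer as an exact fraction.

Load 1 — applied couple M₀=8 kN·m at a=4 m (b=L-a=6):
  y_1 = M₀a(2x-a)/(2EI)  [x>a] = 8·4·(2·(15/2)-4)/(2·50000) = 11/3125 m
Load 2 — point force P=8 kN at a=6 m (b=L-a=4):
  y_2 = -Pa²(3x-a)/(6EI)  [x>a] = -8·6²·(3·(15/2)-6)/(6·50000) = -99/6250 m
Load 3 — applied couple M₀=-13 kN·m at a=10/3 m (b=L-a=20/3):
  y_3 = M₀a(2x-a)/(2EI)  [x>a] = (-13)·(10/3)·(2·(15/2)-(10/3))/(2·50000) = -91/18000 m
Load 4 — triangular load w₀=7 kN/m (0→w₀ over full span):
  y_4 = (w₀Lx³/12-w₀L²x²/6-w₀x⁵/(120L))/EI = (7·10·(15/2)³/12-7·10²·(15/2)²/6-7·(15/2)⁵/(120·10))/50000 = -17367/204800 m
Superposition: y = Σ y_i = -23541203/230400000 m ≈ -0.102175 m

y(15/2) = -23541203/230400000 m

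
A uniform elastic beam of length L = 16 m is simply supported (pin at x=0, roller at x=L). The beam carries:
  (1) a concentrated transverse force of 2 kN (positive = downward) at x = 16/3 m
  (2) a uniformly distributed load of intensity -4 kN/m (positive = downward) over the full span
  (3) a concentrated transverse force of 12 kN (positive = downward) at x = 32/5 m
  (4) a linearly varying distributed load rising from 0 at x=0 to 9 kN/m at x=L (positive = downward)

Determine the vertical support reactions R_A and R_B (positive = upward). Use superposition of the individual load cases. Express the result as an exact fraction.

Load 1 — point force P=2 kN at a=16/3 m (b=L-a=32/3):
  R_A = Pb/L = 2·(32/3)/16 = 4/3 kN
  R_B = Pa/L = 2·(16/3)/16 = 2/3 kN
Load 2 — uniform load w=-4 kN/m over full span:
  R_A = wL/2 = (-4)·16/2 = -32 kN
  R_B = wL/2 = (-4)·16/2 = -32 kN
Load 3 — point force P=12 kN at a=32/5 m (b=L-a=48/5):
  R_A = Pb/L = 12·(48/5)/16 = 36/5 kN
  R_B = Pa/L = 12·(32/5)/16 = 24/5 kN
Load 4 — triangular load w₀=9 kN/m (0→w₀ over full span):
  R_A = w₀L/6 = 9·16/6 = 24 kN
  R_B = w₀L/3 = 9·16/3 = 48 kN
Superposition: R_A = 8/15 kN, R_B = 322/15 kN

R_A = 8/15 kN, R_B = 322/15 kN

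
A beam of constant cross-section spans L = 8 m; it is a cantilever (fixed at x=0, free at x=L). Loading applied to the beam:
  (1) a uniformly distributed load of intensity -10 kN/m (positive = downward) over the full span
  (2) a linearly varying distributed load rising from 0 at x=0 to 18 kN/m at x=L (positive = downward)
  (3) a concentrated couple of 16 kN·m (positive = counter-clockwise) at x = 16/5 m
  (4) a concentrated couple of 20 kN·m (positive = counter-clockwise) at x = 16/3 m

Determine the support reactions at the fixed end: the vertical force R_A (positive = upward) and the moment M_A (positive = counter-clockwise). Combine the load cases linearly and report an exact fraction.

R_A = -8 kN, M_A = 28 kN·m

Load 1 — uniform load w=-10 kN/m over full span:
  R_A = wL = (-10)·8 = -80 kN
  M_A = wL²/2 = (-10)·8²/2 = -320 kN·m
Load 2 — triangular load w₀=18 kN/m (0→w₀ over full span):
  R_A = w₀L/2 = 18·8/2 = 72 kN
  M_A = w₀L²/3 = 18·8²/3 = 384 kN·m
Load 3 — applied couple M₀=16 kN·m at a=16/5 m (b=L-a=24/5):
  R_A = 0 kN
  M_A = -M₀ = -16 kN·m
Load 4 — applied couple M₀=20 kN·m at a=16/3 m (b=L-a=8/3):
  R_A = 0 kN
  M_A = -M₀ = -20 kN·m
Superposition: R_A = -8 kN, M_A = 28 kN·m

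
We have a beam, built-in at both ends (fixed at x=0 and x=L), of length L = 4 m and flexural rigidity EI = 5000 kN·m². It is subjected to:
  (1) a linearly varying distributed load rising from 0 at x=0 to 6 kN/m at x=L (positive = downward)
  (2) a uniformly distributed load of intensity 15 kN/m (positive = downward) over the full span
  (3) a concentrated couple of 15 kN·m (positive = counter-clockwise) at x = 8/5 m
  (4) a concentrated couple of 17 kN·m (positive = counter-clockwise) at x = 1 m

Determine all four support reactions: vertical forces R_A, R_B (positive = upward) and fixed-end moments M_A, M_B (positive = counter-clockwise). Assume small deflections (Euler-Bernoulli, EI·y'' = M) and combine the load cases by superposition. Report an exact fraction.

R_A = 1401/32 kN, M_A = 349/16 kN·m, R_B = 903/32 kN, M_B = -235/16 kN·m

Load 1 — triangular load w₀=6 kN/m (0→w₀ over full span):
  R_A = 3w₀L/20 = 3·6·4/20 = 18/5 kN
  M_A = w₀L²/30 = 6·4²/30 = 16/5 kN·m
  R_B = 7w₀L/20 = 7·6·4/20 = 42/5 kN
  M_B = -w₀L²/20 = -6·4²/20 = -24/5 kN·m
Load 2 — uniform load w=15 kN/m over full span:
  R_A = wL/2 = 15·4/2 = 30 kN
  M_A = wL²/12 = 15·4²/12 = 20 kN·m
  R_B = wL/2 = 15·4/2 = 30 kN
  M_B = -wL²/12 = -15·4²/12 = -20 kN·m
Load 3 — applied couple M₀=15 kN·m at a=8/5 m (b=L-a=12/5):
  R_A = 6M₀ab/L³ = 6·15·(8/5)·(12/5)/4³ = 27/5 kN
  M_A = M₀b(2a-b)/L² = 15·(12/5)·(2·(8/5)-(12/5))/4² = 9/5 kN·m
  R_B = -6M₀ab/L³ = -6·15·(8/5)·(12/5)/4³ = -27/5 kN
  M_B = M₀a(2b-a)/L² = 15·(8/5)·(2·(12/5)-(8/5))/4² = 24/5 kN·m
Load 4 — applied couple M₀=17 kN·m at a=1 m (b=L-a=3):
  R_A = 6M₀ab/L³ = 6·17·1·3/4³ = 153/32 kN
  M_A = M₀b(2a-b)/L² = 17·3·(2·1-3)/4² = -51/16 kN·m
  R_B = -6M₀ab/L³ = -6·17·1·3/4³ = -153/32 kN
  M_B = M₀a(2b-a)/L² = 17·1·(2·3-1)/4² = 85/16 kN·m
Superposition: R_A = 1401/32 kN, M_A = 349/16 kN·m, R_B = 903/32 kN, M_B = -235/16 kN·m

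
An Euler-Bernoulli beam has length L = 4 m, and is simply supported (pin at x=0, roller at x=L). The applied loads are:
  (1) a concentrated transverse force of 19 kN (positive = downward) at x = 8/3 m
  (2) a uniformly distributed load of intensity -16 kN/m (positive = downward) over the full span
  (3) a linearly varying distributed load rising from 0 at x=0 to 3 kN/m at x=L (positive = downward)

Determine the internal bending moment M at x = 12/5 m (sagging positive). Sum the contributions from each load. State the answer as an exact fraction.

Load 1 — point force P=19 kN at a=8/3 m (b=L-a=4/3):
  M_1 = Pbx/L  [x≤a] = 19·(4/3)·(12/5)/4 = 76/5 kN·m
Load 2 — uniform load w=-16 kN/m over full span:
  M_2 = wx(L-x)/2 = (-16)·(12/5)·(4-(12/5))/2 = -768/25 kN·m
Load 3 — triangular load w₀=3 kN/m (0→w₀ over full span):
  M_3 = w₀Lx/6 - w₀x³/(6L) = 3·4·(12/5)/6 - 3·(12/5)³/(6·4) = 384/125 kN·m
Superposition: M = Σ M_i = -1556/125 kN·m ≈ -12.448000 kN·m

M(12/5) = -1556/125 kN·m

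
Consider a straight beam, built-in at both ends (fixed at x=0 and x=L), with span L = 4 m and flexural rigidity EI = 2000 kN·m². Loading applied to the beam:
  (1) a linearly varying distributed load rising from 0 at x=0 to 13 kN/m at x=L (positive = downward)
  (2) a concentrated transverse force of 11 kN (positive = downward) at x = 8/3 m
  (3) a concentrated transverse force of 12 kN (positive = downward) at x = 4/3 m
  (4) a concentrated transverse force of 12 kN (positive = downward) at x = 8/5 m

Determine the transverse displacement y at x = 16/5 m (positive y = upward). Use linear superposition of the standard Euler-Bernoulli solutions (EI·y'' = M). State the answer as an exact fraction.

Load 1 — triangular load w₀=13 kN/m (0→w₀ over full span):
  y_1 = -w₀x²(L-x)²(x+2L)/(120LEI) = -13·(16/5)²·(4-(16/5))²·((16/5)+2·4)/(120·4·2000) = -5824/5859375 m
Load 2 — point force P=11 kN at a=8/3 m (b=L-a=4/3):
  y_2 = -Pa²(L-x)²(3bL-(3b+a)(L-x))/(6L³EI)  [x>a] = -11·(8/3)²·(4-(16/5))²·(3·(4/3)·4-(3·(4/3)+(8/3))·(4-(16/5)))/(6·4³·2000) = -176/253125 m
Load 3 — point force P=12 kN at a=4/3 m (b=L-a=8/3):
  y_3 = -Pa²(L-x)²(3bL-(3b+a)(L-x))/(6L³EI)  [x>a] = -12·(4/3)²·(4-(16/5))²·(3·(8/3)·4-(3·(8/3)+(4/3))·(4-(16/5)))/(6·4³·2000) = -184/421875 m
Load 4 — point force P=12 kN at a=8/5 m (b=L-a=12/5):
  y_4 = -Pa²(L-x)²(3bL-(3b+a)(L-x))/(6L³EI)  [x>a] = -12·(8/5)²·(4-(16/5))²·(3·(12/5)·4-(3·(12/5)+(8/5))·(4-(16/5)))/(6·4³·2000) = -1088/1953125 m
Superposition: y = Σ y_i = -424376/158203125 m ≈ -0.002682 m

y(16/5) = -424376/158203125 m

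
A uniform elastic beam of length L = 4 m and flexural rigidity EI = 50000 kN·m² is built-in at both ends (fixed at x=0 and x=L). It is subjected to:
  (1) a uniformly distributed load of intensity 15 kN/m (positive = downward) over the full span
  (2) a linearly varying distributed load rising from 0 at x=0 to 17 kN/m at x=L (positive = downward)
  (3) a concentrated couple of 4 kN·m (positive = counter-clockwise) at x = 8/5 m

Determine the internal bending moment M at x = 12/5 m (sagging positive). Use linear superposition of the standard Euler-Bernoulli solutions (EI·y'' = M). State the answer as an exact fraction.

Load 1 — uniform load w=15 kN/m over full span:
  M_1 = wLx/2 - wL²/12 - wx²/2 = 15·4·(12/5)/2 - 15·4²/12 - 15·(12/5)²/2 = 44/5 kN·m
Load 2 — triangular load w₀=17 kN/m (0→w₀ over full span):
  M_2 = 3w₀Lx/20 - w₀L²/30 - w₀x³/(6L) = 3·17·4·(12/5)/20 - 17·4²/30 - 17·(12/5)³/(6·4) = 2108/375 kN·m
Load 3 — applied couple M₀=4 kN·m at a=8/5 m (b=L-a=12/5):
  M_3 = R_Ax - M_A - M₀  [x>a] with R_A=36/25, M_A=12/25 = (36/25)·(12/5) - (12/25) - 4 = -128/125 kN·m
Superposition: M = Σ M_i = 5024/375 kN·m ≈ 13.397333 kN·m

M(12/5) = 5024/375 kN·m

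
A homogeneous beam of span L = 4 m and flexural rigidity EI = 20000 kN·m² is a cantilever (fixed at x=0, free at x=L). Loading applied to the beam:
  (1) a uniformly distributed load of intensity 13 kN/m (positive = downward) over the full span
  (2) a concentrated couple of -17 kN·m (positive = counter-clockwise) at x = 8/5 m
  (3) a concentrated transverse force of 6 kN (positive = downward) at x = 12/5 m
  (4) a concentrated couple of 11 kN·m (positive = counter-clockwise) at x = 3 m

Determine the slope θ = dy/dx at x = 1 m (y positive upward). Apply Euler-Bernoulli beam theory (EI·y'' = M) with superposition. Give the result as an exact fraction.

θ(1) = -2927/600000 rad

Load 1 — uniform load w=13 kN/m over full span:
  θ_1 = -wx(x²-3Lx+3L²)/(6EI) = -13·1·(1²-3·4·1+3·4²)/(6·20000) = -481/120000 rad
Load 2 — applied couple M₀=-17 kN·m at a=8/5 m (b=L-a=12/5):
  θ_2 = M₀x/EI  [x≤a] = (-17)·1/20000 = -17/20000 rad
Load 3 — point force P=6 kN at a=12/5 m (b=L-a=8/5):
  θ_3 = -Px(2a-x)/(2EI)  [x≤a] = -6·1·(2·(12/5)-1)/(2·20000) = -57/100000 rad
Load 4 — applied couple M₀=11 kN·m at a=3 m (b=L-a=1):
  θ_4 = M₀x/EI  [x≤a] = 11·1/20000 = 11/20000 rad
Superposition: θ = Σ θ_i = -2927/600000 rad ≈ -0.004878 rad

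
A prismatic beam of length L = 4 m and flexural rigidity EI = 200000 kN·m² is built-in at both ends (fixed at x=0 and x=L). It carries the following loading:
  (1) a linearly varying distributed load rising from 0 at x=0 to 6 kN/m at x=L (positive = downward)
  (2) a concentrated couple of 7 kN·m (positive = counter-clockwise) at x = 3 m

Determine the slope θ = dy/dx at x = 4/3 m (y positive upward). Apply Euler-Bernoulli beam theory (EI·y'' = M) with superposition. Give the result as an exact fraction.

θ(4/3) = -1969/162000000 rad

Load 1 — triangular load w₀=6 kN/m (0→w₀ over full span):
  θ_1 = -w₀(2x(L-x)(L-2x)(x+2L)+x²(L-x)²)/(120LEI) = -6·(2·(4/3)·(4-(4/3))·(4-2·(4/3))·((4/3)+2·4)+(4/3)²·(4-(4/3))²)/(120·4·200000) = -8/1265625 rad
Load 2 — applied couple M₀=7 kN·m at a=3 m (b=L-a=1):
  θ_2 = (R_Ax²/2 - M_Ax)/EI  [x≤a] with R_A=63/32, M_A=35/16 = ((63/32)·(4/3)²/2 - (35/16)·(4/3))/200000 = -7/1200000 rad
Superposition: θ = Σ θ_i = -1969/162000000 rad ≈ -0.000012 rad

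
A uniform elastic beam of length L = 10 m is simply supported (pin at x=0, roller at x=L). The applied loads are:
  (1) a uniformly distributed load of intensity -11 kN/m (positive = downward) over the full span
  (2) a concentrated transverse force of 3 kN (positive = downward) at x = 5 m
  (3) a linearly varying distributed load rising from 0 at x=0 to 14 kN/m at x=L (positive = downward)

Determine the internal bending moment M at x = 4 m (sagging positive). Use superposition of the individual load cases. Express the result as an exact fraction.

M(4) = -238/5 kN·m

Load 1 — uniform load w=-11 kN/m over full span:
  M_1 = wx(L-x)/2 = (-11)·4·(10-4)/2 = -132 kN·m
Load 2 — point force P=3 kN at a=5 m (b=L-a=5):
  M_2 = Pbx/L  [x≤a] = 3·5·4/10 = 6 kN·m
Load 3 — triangular load w₀=14 kN/m (0→w₀ over full span):
  M_3 = w₀Lx/6 - w₀x³/(6L) = 14·10·4/6 - 14·4³/(6·10) = 392/5 kN·m
Superposition: M = Σ M_i = -238/5 kN·m ≈ -47.600000 kN·m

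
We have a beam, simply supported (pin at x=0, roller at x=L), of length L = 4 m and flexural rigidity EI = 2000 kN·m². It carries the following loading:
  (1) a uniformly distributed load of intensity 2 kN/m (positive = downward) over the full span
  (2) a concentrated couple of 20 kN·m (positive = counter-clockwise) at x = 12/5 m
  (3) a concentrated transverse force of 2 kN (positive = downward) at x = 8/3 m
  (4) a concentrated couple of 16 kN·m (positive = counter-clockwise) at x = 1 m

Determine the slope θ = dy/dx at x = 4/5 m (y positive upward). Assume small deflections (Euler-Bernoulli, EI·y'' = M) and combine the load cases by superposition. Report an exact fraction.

Load 1 — uniform load w=2 kN/m over full span:
  θ_1 = -w(L³-6Lx²+4x³)/(24EI) = -2·(4³-6·4·(4/5)²+4·(4/5)³)/(24·2000) = -33/15625 rad
Load 2 — applied couple M₀=20 kN·m at a=12/5 m (b=L-a=8/5):
  θ_2 = (M₀x²/(2L)+C₁)/EI  [x≤a] with C₁=M₀(3b²-L²)/(6L)=-104/15 = (20·(4/5)²/(2·4)+(-104/15))/2000 = -1/375 rad
Load 3 — point force P=2 kN at a=8/3 m (b=L-a=4/3):
  θ_3 = -Pb(L²-b²-3x²)/(6LEI)  [x≤a] = -2·(4/3)·(4²-(4/3)²-3·(4/5)²)/(6·4·2000) = -173/253125 rad
Load 4 — applied couple M₀=16 kN·m at a=1 m (b=L-a=3):
  θ_4 = (M₀x²/(2L)+C₁)/EI  [x≤a] with C₁=M₀(3b²-L²)/(6L)=22/3 = (16·(4/5)²/(2·4)+(22/3))/2000 = 323/75000 rad
Superposition: θ = Σ θ_i = -11699/10125000 rad ≈ -0.001155 rad

θ(4/5) = -11699/10125000 rad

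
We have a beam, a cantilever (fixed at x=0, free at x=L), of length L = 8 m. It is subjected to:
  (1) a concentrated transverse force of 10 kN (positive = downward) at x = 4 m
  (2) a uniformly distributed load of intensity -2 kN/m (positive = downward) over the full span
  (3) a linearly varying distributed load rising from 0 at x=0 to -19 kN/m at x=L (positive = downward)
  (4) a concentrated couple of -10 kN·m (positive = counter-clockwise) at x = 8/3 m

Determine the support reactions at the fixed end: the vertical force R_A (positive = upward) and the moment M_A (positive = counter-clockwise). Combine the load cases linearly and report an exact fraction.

Load 1 — point force P=10 kN at a=4 m (b=L-a=4):
  R_A = P = 10 kN
  M_A = Pa = 10·4 = 40 kN·m
Load 2 — uniform load w=-2 kN/m over full span:
  R_A = wL = (-2)·8 = -16 kN
  M_A = wL²/2 = (-2)·8²/2 = -64 kN·m
Load 3 — triangular load w₀=-19 kN/m (0→w₀ over full span):
  R_A = w₀L/2 = (-19)·8/2 = -76 kN
  M_A = w₀L²/3 = (-19)·8²/3 = -1216/3 kN·m
Load 4 — applied couple M₀=-10 kN·m at a=8/3 m (b=L-a=16/3):
  R_A = 0 kN
  M_A = -M₀ = -(-10) = 10 kN·m
Superposition: R_A = -82 kN, M_A = -1258/3 kN·m

R_A = -82 kN, M_A = -1258/3 kN·m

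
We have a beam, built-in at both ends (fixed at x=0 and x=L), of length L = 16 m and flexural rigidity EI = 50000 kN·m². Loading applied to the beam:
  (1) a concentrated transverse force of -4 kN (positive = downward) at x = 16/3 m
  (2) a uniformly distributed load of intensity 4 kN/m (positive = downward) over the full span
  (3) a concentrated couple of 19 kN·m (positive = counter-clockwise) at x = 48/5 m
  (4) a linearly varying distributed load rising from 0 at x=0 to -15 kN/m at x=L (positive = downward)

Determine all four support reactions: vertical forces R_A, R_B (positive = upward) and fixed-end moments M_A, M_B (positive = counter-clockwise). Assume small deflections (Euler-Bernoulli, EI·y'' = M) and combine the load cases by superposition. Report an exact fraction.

Load 1 — point force P=-4 kN at a=16/3 m (b=L-a=32/3):
  R_A = Pb²(3a+b)/L³ = (-4)·(32/3)²·(3·(16/3)+(32/3))/16³ = -80/27 kN
  M_A = Pab²/L² = (-4)·(16/3)·(32/3)²/16² = -256/27 kN·m
  R_B = Pa²(a+3b)/L³ = (-4)·(16/3)²·((16/3)+3·(32/3))/16³ = -28/27 kN
  M_B = -Pa²b/L² = -(-4)·(16/3)²·(32/3)/16² = 128/27 kN·m
Load 2 — uniform load w=4 kN/m over full span:
  R_A = wL/2 = 4·16/2 = 32 kN
  M_A = wL²/12 = 4·16²/12 = 256/3 kN·m
  R_B = wL/2 = 4·16/2 = 32 kN
  M_B = -wL²/12 = -4·16²/12 = -256/3 kN·m
Load 3 — applied couple M₀=19 kN·m at a=48/5 m (b=L-a=32/5):
  R_A = 6M₀ab/L³ = 6·19·(48/5)·(32/5)/16³ = 171/100 kN
  M_A = M₀b(2a-b)/L² = 19·(32/5)·(2·(48/5)-(32/5))/16² = 152/25 kN·m
  R_B = -6M₀ab/L³ = -6·19·(48/5)·(32/5)/16³ = -171/100 kN
  M_B = M₀a(2b-a)/L² = 19·(48/5)·(2·(32/5)-(48/5))/16² = 57/25 kN·m
Load 4 — triangular load w₀=-15 kN/m (0→w₀ over full span):
  R_A = 3w₀L/20 = 3·(-15)·16/20 = -36 kN
  M_A = w₀L²/30 = (-15)·16²/30 = -128 kN·m
  R_B = 7w₀L/20 = 7·(-15)·16/20 = -84 kN
  M_B = -w₀L²/20 = -(-15)·16²/20 = 192 kN·m
Superposition: R_A = -14183/2700 kN, M_A = -31096/675 kN·m, R_B = -147817/2700 kN, M_B = 76739/675 kN·m

R_A = -14183/2700 kN, M_A = -31096/675 kN·m, R_B = -147817/2700 kN, M_B = 76739/675 kN·m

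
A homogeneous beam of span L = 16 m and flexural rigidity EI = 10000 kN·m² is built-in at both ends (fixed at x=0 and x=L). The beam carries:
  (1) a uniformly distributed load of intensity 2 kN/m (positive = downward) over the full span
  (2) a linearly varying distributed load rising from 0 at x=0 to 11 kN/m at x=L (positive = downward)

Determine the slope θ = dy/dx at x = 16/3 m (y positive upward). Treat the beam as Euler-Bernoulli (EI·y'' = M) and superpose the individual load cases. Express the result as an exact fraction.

Load 1 — uniform load w=2 kN/m over full span:
  θ_1 = -wx(L-x)(L-2x)/(12EI) = -2·(16/3)·(16-(16/3))·(16-2·(16/3))/(12·10000) = -256/50625 rad
Load 2 — triangular load w₀=11 kN/m (0→w₀ over full span):
  θ_2 = -w₀(2x(L-x)(L-2x)(x+2L)+x²(L-x)²)/(120LEI) = -11·(2·(16/3)·(16-(16/3))·(16-2·(16/3))·((16/3)+2·16)+(16/3)²·(16-(16/3))²)/(120·16·10000) = -11264/759375 rad
Superposition: θ = Σ θ_i = -15104/759375 rad ≈ -0.019890 rad

θ(16/3) = -15104/759375 rad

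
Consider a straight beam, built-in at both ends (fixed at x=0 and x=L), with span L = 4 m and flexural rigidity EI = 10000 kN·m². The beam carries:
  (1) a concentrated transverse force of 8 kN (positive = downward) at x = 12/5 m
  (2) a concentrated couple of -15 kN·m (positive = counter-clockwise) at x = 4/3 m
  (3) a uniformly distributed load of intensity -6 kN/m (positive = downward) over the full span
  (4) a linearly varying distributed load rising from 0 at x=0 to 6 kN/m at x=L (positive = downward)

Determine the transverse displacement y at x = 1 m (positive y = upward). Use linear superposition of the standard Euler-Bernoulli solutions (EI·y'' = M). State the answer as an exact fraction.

Load 1 — point force P=8 kN at a=12/5 m (b=L-a=8/5):
  y_1 = -Pb²x²(3aL-(3a+b)x)/(6L³EI)  [x≤a] = -8·(8/5)²·1²·(3·(12/5)·4-(3·(12/5)+(8/5))·1)/(6·4³·10000) = -1/9375 m
Load 2 — applied couple M₀=-15 kN·m at a=4/3 m (b=L-a=8/3):
  y_2 = (R_Ax³/6 - M_Ax²/2)/EI  [x≤a] with R_A=-5, M_A=0 = ((-5)·1³/6 - 0·1²/2)/10000 = -1/12000 m
Load 3 — uniform load w=-6 kN/m over full span:
  y_3 = -wx²(L-x)²/(24EI) = -(-6)·1²·(4-1)²/(24·10000) = 9/40000 m
Load 4 — triangular load w₀=6 kN/m (0→w₀ over full span):
  y_4 = -w₀x²(L-x)²(x+2L)/(120LEI) = -6·1²·(4-1)²·(1+2·4)/(120·4·10000) = -81/800000 m
Superposition: y = Σ y_i = -53/800000 m ≈ -0.000066 m

y(1) = -53/800000 m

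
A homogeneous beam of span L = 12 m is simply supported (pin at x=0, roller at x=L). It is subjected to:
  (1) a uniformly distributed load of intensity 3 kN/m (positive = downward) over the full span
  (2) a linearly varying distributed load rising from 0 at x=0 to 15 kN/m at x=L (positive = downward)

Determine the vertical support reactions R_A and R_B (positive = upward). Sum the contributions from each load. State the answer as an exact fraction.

Load 1 — uniform load w=3 kN/m over full span:
  R_A = wL/2 = 3·12/2 = 18 kN
  R_B = wL/2 = 3·12/2 = 18 kN
Load 2 — triangular load w₀=15 kN/m (0→w₀ over full span):
  R_A = w₀L/6 = 15·12/6 = 30 kN
  R_B = w₀L/3 = 15·12/3 = 60 kN
Superposition: R_A = 48 kN, R_B = 78 kN

R_A = 48 kN, R_B = 78 kN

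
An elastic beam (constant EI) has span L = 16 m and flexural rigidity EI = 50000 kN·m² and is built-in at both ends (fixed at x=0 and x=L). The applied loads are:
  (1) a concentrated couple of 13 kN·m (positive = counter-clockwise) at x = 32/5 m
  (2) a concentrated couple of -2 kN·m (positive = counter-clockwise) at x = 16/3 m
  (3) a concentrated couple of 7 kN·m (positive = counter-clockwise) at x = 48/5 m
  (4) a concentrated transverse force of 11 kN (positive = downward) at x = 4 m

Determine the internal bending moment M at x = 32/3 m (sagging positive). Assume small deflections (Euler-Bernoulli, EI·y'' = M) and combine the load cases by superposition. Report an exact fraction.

M(32/3) = -623/180 kN·m

Load 1 — applied couple M₀=13 kN·m at a=32/5 m (b=L-a=48/5):
  M_1 = R_Ax - M_A - M₀  [x>a] with R_A=117/100, M_A=39/25 = (117/100)·(32/3) - (39/25) - 13 = -52/25 kN·m
Load 2 — applied couple M₀=-2 kN·m at a=16/3 m (b=L-a=32/3):
  M_2 = R_Ax - M_A - M₀  [x>a] with R_A=-1/6, M_A=0 = (-1/6)·(32/3) - 0 - (-2) = 2/9 kN·m
Load 3 — applied couple M₀=7 kN·m at a=48/5 m (b=L-a=32/5):
  M_3 = R_Ax - M_A - M₀  [x>a] with R_A=63/100, M_A=56/25 = (63/100)·(32/3) - (56/25) - 7 = -63/25 kN·m
Load 4 — point force P=11 kN at a=4 m (b=L-a=12):
  M_4 = Pa²(a+3b)(L-x)/L³ - Pa²b/L²  [x>a] = 11·4²·(4+3·12)·(16-(32/3))/16³ - 11·4²·12/16² = 11/12 kN·m
Superposition: M = Σ M_i = -623/180 kN·m ≈ -3.461111 kN·m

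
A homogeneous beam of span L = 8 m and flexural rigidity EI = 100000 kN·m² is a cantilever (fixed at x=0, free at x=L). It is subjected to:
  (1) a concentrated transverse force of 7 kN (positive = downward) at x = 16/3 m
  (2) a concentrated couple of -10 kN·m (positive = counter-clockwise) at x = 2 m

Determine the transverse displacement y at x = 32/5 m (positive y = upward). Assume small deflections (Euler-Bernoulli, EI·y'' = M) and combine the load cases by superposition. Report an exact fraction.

Load 1 — point force P=7 kN at a=16/3 m (b=L-a=8/3):
  y_1 = -Pa²(3x-a)/(6EI)  [x>a] = -7·(16/3)²·(3·(32/5)-(16/3))/(6·100000) = -5824/1265625 m
Load 2 — applied couple M₀=-10 kN·m at a=2 m (b=L-a=6):
  y_2 = M₀a(2x-a)/(2EI)  [x>a] = (-10)·2·(2·(32/5)-2)/(2·100000) = -27/25000 m
Superposition: y = Σ y_i = -57527/10125000 m ≈ -0.005682 m

y(32/5) = -57527/10125000 m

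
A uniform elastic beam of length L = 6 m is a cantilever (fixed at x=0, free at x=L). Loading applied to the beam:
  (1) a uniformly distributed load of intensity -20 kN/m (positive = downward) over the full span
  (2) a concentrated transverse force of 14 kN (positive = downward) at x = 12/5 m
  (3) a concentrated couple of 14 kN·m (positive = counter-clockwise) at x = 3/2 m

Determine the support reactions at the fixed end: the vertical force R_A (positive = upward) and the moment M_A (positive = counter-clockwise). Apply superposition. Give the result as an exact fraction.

R_A = -106 kN, M_A = -1702/5 kN·m

Load 1 — uniform load w=-20 kN/m over full span:
  R_A = wL = (-20)·6 = -120 kN
  M_A = wL²/2 = (-20)·6²/2 = -360 kN·m
Load 2 — point force P=14 kN at a=12/5 m (b=L-a=18/5):
  R_A = P = 14 kN
  M_A = Pa = 14·(12/5) = 168/5 kN·m
Load 3 — applied couple M₀=14 kN·m at a=3/2 m (b=L-a=9/2):
  R_A = 0 kN
  M_A = -M₀ = -14 kN·m
Superposition: R_A = -106 kN, M_A = -1702/5 kN·m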